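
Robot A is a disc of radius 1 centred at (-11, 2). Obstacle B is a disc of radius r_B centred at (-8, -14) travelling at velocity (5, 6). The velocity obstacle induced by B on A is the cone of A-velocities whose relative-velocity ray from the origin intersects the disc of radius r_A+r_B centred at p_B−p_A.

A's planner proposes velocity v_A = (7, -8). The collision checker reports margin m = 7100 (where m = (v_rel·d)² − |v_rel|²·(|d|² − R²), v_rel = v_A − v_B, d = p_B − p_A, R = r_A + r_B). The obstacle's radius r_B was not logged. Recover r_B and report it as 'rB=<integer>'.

m = 7100
d = (3, -16);  v_rel = (2, -14),  |v_rel|² = 200
v_rel×d = (2)·(-16) − (-14)·(3) = 10
since m = R²·200 − 10²:  R² = (100 + 7100) / 200 = 36
R = √36 = 6  ⇒  r_B = 6 − 1 = 5

rB=5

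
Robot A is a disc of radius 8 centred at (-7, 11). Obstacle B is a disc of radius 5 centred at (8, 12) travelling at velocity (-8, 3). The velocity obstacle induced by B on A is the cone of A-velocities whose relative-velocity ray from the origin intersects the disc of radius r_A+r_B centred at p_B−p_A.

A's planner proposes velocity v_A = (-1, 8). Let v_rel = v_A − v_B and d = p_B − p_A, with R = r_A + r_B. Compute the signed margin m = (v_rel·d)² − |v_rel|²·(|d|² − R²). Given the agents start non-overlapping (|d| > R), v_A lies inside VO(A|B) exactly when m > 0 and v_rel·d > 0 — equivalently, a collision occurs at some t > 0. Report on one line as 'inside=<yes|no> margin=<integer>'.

d = (15, 1),  |d|² = 226;  R = 8+5 = 13,  c = 226−13² = 57
v_rel = (7, 5),  |v_rel|² = 74;  v_rel·d = (7)·(15) + (5)·(1) = 110
74·t² − 220·t + 57 = 0  ⇒  m = 110² − 74·57 = 7882
m = 7882 > 0,  v_rel·d = 110 > 0  ⇒  inside

inside=yes margin=7882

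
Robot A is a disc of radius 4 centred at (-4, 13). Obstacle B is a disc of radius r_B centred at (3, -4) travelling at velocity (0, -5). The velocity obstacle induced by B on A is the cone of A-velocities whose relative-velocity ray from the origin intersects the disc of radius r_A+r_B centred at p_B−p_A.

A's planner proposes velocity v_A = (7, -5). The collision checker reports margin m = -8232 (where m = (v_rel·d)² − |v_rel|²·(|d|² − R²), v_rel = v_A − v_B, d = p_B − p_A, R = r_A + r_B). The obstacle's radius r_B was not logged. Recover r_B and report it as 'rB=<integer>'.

m = -8232
d = (7, -17);  v_rel = (7, 0),  |v_rel|² = 49
v_rel×d = (7)·(-17) − (0)·(7) = -119
since m = R²·49 − (-119)²:  R² = (14161 + -8232) / 49 = 121
R = √121 = 11  ⇒  r_B = 11 − 4 = 7

rB=7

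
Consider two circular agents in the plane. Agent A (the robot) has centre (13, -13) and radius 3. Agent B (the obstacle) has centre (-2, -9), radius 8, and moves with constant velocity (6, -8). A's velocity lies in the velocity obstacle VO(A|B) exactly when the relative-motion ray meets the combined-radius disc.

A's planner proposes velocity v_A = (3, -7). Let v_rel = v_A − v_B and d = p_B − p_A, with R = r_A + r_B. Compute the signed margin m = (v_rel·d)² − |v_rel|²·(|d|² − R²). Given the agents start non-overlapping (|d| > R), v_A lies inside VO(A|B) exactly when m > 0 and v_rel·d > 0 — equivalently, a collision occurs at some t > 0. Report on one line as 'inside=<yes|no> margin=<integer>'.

d = (-15, 4),  |d|² = 241;  R = 3+8 = 11,  c = 241−11² = 120
v_rel = (-3, 1),  |v_rel|² = 10;  v_rel·d = (-3)·(-15) + (1)·(4) = 49
10·t² − 98·t + 120 = 0  ⇒  m = 49² − 10·120 = 1201
m = 1201 > 0,  v_rel·d = 49 > 0  ⇒  inside

inside=yes margin=1201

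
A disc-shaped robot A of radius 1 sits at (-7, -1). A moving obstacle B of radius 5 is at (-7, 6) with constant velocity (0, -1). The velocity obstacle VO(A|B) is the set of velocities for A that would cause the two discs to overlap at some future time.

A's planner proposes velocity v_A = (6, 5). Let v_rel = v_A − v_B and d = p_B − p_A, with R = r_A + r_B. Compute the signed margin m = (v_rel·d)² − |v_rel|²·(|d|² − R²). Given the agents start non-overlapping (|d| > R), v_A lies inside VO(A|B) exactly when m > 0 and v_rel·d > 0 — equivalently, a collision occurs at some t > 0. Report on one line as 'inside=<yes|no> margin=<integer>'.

d = (0, 7),  |d|² = 49;  R = 1+5 = 6,  c = 49−6² = 13
v_rel = (6, 6),  |v_rel|² = 72;  v_rel·d = (6)·(0) + (6)·(7) = 42
72·t² − 84·t + 13 = 0  ⇒  m = 42² − 72·13 = 828
m = 828 > 0,  v_rel·d = 42 > 0  ⇒  inside

inside=yes margin=828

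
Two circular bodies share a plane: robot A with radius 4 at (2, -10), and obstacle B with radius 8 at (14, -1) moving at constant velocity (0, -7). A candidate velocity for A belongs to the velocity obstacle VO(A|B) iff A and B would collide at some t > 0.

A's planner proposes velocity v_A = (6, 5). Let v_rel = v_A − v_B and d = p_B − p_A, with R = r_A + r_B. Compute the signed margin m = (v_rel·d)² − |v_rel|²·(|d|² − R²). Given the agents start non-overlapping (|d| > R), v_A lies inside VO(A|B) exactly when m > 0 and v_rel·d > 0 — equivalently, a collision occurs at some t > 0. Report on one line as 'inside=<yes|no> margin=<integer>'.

d = (12, 9),  |d|² = 225;  R = 4+8 = 12,  c = 225−12² = 81
v_rel = (6, 12),  |v_rel|² = 180;  v_rel·d = (6)·(12) + (12)·(9) = 180
180·t² − 360·t + 81 = 0  ⇒  m = 180² − 180·81 = 17820
m = 17820 > 0,  v_rel·d = 180 > 0  ⇒  inside

inside=yes margin=17820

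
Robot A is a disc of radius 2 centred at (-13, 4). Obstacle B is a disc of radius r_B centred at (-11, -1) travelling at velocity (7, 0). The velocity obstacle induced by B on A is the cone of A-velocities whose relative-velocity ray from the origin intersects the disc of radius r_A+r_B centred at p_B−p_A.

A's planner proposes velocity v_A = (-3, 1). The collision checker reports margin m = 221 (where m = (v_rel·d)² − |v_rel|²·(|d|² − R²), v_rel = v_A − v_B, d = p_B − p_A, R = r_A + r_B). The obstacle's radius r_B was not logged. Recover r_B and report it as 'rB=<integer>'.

m = 221
d = (2, -5);  v_rel = (-10, 1),  |v_rel|² = 101
v_rel×d = (-10)·(-5) − (1)·(2) = 48
since m = R²·101 − 48²:  R² = (2304 + 221) / 101 = 25
R = √25 = 5  ⇒  r_B = 5 − 2 = 3

rB=3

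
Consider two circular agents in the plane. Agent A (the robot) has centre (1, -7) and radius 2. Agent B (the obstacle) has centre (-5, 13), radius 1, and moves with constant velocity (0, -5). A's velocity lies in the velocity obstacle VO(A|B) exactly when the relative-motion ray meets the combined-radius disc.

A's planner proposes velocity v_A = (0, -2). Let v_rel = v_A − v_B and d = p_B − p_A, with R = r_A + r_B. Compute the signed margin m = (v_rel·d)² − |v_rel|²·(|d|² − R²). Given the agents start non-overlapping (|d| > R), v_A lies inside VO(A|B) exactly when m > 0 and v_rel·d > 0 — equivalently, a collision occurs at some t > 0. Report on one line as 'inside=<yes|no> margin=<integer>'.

d = (-6, 20),  |d|² = 436;  R = 2+1 = 3,  c = 436−3² = 427
v_rel = (0, 3),  |v_rel|² = 9;  v_rel·d = (0)·(-6) + (3)·(20) = 60
9·t² − 120·t + 427 = 0  ⇒  m = 60² − 9·427 = -243
m = -243 < 0,  v_rel·d = 60 > 0  ⇒  outside

inside=no margin=-243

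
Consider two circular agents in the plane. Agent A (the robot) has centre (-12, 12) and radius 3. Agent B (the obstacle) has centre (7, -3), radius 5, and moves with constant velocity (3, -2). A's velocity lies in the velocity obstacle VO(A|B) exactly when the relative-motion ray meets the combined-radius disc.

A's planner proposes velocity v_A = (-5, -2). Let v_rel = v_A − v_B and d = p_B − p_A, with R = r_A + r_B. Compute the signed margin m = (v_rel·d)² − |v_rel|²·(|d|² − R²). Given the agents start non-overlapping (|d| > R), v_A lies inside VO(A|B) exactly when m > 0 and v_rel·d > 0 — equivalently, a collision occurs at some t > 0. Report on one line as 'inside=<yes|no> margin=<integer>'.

d = (19, -15),  |d|² = 586;  R = 3+5 = 8,  c = 586−8² = 522
v_rel = (-8, 0),  |v_rel|² = 64;  v_rel·d = (-8)·(19) + (0)·(-15) = -152
64·t² + 304·t + 522 = 0  ⇒  m = (-152)² − 64·522 = -10304
m = -10304 < 0,  v_rel·d = -152 < 0  ⇒  outside

inside=no margin=-10304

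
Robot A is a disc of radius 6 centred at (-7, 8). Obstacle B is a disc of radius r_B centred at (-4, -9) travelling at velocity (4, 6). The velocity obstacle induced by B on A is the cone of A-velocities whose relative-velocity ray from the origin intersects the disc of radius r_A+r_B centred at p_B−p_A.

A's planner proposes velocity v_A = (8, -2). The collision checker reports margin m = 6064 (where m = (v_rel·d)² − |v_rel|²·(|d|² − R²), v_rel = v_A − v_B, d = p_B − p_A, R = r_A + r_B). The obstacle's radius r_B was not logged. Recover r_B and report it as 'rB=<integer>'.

m = 6064
d = (3, -17);  v_rel = (4, -8),  |v_rel|² = 80
v_rel×d = (4)·(-17) − (-8)·(3) = -44
since m = R²·80 − (-44)²:  R² = (1936 + 6064) / 80 = 100
R = √100 = 10  ⇒  r_B = 10 − 6 = 4

rB=4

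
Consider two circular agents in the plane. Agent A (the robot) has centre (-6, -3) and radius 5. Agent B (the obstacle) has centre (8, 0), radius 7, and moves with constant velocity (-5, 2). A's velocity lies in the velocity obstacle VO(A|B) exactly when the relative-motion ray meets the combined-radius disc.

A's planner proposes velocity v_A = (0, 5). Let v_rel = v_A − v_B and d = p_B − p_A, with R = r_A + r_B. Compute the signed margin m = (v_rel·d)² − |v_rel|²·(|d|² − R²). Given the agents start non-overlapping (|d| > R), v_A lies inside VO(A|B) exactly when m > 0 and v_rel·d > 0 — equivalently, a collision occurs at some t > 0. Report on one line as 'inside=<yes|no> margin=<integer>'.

d = (14, 3),  |d|² = 205;  R = 5+7 = 12,  c = 205−12² = 61
v_rel = (5, 3),  |v_rel|² = 34;  v_rel·d = (5)·(14) + (3)·(3) = 79
34·t² − 158·t + 61 = 0  ⇒  m = 79² − 34·61 = 4167
m = 4167 > 0,  v_rel·d = 79 > 0  ⇒  inside

inside=yes margin=4167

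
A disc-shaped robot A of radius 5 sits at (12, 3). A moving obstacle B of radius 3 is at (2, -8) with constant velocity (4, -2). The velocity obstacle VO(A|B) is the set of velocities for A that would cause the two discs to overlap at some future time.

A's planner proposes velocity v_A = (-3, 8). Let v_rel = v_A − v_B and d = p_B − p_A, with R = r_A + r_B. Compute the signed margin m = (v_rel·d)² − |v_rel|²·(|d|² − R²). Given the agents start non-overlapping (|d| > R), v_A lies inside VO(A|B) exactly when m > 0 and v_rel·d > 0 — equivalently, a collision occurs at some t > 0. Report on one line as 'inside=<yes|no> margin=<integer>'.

d = (-10, -11),  |d|² = 221;  R = 5+3 = 8,  c = 221−8² = 157
v_rel = (-7, 10),  |v_rel|² = 149;  v_rel·d = (-7)·(-10) + (10)·(-11) = -40
149·t² + 80·t + 157 = 0  ⇒  m = (-40)² − 149·157 = -21793
m = -21793 < 0,  v_rel·d = -40 < 0  ⇒  outside

inside=no margin=-21793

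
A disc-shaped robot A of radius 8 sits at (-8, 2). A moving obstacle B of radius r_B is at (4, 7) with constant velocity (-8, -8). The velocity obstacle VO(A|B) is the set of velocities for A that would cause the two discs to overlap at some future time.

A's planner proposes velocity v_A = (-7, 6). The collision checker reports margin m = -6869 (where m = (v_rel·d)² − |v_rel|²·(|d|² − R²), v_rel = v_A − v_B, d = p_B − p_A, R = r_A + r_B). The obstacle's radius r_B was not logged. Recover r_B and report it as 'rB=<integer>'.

m = -6869
d = (12, 5);  v_rel = (1, 14),  |v_rel|² = 197
v_rel×d = (1)·(5) − (14)·(12) = -163
since m = R²·197 − (-163)²:  R² = (26569 + -6869) / 197 = 100
R = √100 = 10  ⇒  r_B = 10 − 8 = 2

rB=2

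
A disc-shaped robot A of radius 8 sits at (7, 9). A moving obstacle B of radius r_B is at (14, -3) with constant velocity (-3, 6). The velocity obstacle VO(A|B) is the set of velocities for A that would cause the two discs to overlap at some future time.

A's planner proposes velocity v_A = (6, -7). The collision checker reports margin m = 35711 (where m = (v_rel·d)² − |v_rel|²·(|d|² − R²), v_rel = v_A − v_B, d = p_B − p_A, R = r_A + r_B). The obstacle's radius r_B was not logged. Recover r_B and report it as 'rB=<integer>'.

m = 35711
d = (7, -12);  v_rel = (9, -13),  |v_rel|² = 250
v_rel×d = (9)·(-12) − (-13)·(7) = -17
since m = R²·250 − (-17)²:  R² = (289 + 35711) / 250 = 144
R = √144 = 12  ⇒  r_B = 12 − 8 = 4

rB=4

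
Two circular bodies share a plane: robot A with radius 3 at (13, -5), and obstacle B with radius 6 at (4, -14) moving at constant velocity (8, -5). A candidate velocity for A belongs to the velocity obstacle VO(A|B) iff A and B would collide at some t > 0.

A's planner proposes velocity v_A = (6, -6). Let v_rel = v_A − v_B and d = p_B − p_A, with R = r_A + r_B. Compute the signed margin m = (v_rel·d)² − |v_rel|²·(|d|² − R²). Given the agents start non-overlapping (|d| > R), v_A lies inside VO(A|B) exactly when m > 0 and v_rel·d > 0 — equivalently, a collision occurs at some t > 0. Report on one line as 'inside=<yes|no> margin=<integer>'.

d = (-9, -9),  |d|² = 162;  R = 3+6 = 9,  c = 162−9² = 81
v_rel = (-2, -1),  |v_rel|² = 5;  v_rel·d = (-2)·(-9) + (-1)·(-9) = 27
5·t² − 54·t + 81 = 0  ⇒  m = 27² − 5·81 = 324
m = 324 > 0,  v_rel·d = 27 > 0  ⇒  inside

inside=yes margin=324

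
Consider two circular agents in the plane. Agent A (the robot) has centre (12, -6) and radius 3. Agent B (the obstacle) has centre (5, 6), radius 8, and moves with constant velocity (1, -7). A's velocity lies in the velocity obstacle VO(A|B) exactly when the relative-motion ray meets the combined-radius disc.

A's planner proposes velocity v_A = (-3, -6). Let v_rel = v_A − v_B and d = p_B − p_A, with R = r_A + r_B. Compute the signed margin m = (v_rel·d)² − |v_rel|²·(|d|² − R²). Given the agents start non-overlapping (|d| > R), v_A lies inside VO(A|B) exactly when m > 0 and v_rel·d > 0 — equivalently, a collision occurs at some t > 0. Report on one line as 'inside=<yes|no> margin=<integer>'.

d = (-7, 12),  |d|² = 193;  R = 3+8 = 11,  c = 193−11² = 72
v_rel = (-4, 1),  |v_rel|² = 17;  v_rel·d = (-4)·(-7) + (1)·(12) = 40
17·t² − 80·t + 72 = 0  ⇒  m = 40² − 17·72 = 376
m = 376 > 0,  v_rel·d = 40 > 0  ⇒  inside

inside=yes margin=376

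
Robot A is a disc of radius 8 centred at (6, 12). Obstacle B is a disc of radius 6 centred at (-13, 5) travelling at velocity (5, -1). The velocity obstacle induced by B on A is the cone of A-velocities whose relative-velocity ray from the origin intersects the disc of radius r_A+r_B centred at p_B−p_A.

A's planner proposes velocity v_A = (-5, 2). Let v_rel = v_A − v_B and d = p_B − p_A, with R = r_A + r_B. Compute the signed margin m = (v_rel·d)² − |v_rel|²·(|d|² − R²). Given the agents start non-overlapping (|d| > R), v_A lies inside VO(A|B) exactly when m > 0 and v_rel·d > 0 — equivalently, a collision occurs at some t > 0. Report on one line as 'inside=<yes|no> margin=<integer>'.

d = (-19, -7),  |d|² = 410;  R = 8+6 = 14,  c = 410−14² = 214
v_rel = (-10, 3),  |v_rel|² = 109;  v_rel·d = (-10)·(-19) + (3)·(-7) = 169
109·t² − 338·t + 214 = 0  ⇒  m = 169² − 109·214 = 5235
m = 5235 > 0,  v_rel·d = 169 > 0  ⇒  inside

inside=yes margin=5235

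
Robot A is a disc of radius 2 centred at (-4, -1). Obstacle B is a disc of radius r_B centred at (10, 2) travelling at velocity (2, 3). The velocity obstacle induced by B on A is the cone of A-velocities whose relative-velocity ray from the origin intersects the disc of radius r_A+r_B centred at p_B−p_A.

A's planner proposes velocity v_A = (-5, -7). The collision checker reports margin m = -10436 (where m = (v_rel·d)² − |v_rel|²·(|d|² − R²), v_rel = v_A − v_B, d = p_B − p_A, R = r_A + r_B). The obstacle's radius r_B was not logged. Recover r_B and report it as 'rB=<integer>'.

m = -10436
d = (14, 3);  v_rel = (-7, -10),  |v_rel|² = 149
v_rel×d = (-7)·(3) − (-10)·(14) = 119
since m = R²·149 − 119²:  R² = (14161 + -10436) / 149 = 25
R = √25 = 5  ⇒  r_B = 5 − 2 = 3

rB=3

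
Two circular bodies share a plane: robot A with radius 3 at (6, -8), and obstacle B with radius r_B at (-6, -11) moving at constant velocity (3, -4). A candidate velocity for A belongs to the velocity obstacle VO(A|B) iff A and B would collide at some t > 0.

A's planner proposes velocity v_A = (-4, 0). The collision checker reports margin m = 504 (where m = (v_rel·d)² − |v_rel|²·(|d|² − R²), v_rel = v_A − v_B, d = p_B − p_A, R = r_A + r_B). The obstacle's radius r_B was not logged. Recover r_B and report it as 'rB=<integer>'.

m = 504
d = (-12, -3);  v_rel = (-7, 4),  |v_rel|² = 65
v_rel×d = (-7)·(-3) − (4)·(-12) = 69
since m = R²·65 − 69²:  R² = (4761 + 504) / 65 = 81
R = √81 = 9  ⇒  r_B = 9 − 3 = 6

rB=6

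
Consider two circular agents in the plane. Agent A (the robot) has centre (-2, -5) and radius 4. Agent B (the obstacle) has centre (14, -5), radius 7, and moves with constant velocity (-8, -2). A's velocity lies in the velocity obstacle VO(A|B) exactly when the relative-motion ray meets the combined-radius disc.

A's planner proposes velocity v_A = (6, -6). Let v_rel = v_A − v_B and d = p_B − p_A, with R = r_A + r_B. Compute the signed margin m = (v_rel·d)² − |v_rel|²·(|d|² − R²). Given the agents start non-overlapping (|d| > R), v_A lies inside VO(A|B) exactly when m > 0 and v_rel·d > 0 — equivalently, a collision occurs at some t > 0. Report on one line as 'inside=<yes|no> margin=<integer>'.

d = (16, 0),  |d|² = 256;  R = 4+7 = 11,  c = 256−11² = 135
v_rel = (14, -4),  |v_rel|² = 212;  v_rel·d = (14)·(16) + (-4)·(0) = 224
212·t² − 448·t + 135 = 0  ⇒  m = 224² − 212·135 = 21556
m = 21556 > 0,  v_rel·d = 224 > 0  ⇒  inside

inside=yes margin=21556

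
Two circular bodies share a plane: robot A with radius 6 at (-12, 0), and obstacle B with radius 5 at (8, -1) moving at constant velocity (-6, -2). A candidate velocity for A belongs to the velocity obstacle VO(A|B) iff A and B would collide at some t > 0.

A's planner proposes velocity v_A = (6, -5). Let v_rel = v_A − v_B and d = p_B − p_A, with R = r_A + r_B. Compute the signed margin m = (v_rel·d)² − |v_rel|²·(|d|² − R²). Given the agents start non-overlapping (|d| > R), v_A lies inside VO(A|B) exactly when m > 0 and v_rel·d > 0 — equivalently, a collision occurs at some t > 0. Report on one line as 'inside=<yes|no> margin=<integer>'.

d = (20, -1),  |d|² = 401;  R = 6+5 = 11,  c = 401−11² = 280
v_rel = (12, -3),  |v_rel|² = 153;  v_rel·d = (12)·(20) + (-3)·(-1) = 243
153·t² − 486·t + 280 = 0  ⇒  m = 243² − 153·280 = 16209
m = 16209 > 0,  v_rel·d = 243 > 0  ⇒  inside

inside=yes margin=16209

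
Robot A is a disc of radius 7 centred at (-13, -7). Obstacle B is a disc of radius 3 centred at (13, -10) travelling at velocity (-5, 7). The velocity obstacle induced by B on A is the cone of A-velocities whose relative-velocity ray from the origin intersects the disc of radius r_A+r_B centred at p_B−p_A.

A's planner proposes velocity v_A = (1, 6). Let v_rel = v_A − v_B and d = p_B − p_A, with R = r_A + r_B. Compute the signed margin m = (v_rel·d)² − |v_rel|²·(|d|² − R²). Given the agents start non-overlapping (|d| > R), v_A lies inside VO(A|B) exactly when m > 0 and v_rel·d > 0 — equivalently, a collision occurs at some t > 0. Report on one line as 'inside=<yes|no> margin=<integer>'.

d = (26, -3),  |d|² = 685;  R = 7+3 = 10,  c = 685−10² = 585
v_rel = (6, -1),  |v_rel|² = 37;  v_rel·d = (6)·(26) + (-1)·(-3) = 159
37·t² − 318·t + 585 = 0  ⇒  m = 159² − 37·585 = 3636
m = 3636 > 0,  v_rel·d = 159 > 0  ⇒  inside

inside=yes margin=3636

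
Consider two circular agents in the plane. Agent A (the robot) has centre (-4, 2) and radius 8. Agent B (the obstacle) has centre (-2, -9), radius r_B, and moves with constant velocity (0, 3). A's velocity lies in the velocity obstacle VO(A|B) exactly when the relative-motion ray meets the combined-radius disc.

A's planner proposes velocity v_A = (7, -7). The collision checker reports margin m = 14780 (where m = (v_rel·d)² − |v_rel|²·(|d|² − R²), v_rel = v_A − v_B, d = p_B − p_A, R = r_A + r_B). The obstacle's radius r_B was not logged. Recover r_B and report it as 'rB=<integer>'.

m = 14780
d = (2, -11);  v_rel = (7, -10),  |v_rel|² = 149
v_rel×d = (7)·(-11) − (-10)·(2) = -57
since m = R²·149 − (-57)²:  R² = (3249 + 14780) / 149 = 121
R = √121 = 11  ⇒  r_B = 11 − 8 = 3

rB=3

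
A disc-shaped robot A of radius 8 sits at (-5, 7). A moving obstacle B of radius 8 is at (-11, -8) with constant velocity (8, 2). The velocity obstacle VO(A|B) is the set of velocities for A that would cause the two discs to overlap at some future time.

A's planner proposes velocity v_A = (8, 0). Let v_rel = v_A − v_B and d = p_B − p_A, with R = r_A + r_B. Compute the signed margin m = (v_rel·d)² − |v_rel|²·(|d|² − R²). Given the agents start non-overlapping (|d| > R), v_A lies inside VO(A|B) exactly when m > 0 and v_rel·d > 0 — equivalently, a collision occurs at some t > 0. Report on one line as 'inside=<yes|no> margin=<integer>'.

d = (-6, -15),  |d|² = 261;  R = 8+8 = 16,  c = 261−16² = 5
v_rel = (0, -2),  |v_rel|² = 4;  v_rel·d = (0)·(-6) + (-2)·(-15) = 30
4·t² − 60·t + 5 = 0  ⇒  m = 30² − 4·5 = 880
m = 880 > 0,  v_rel·d = 30 > 0  ⇒  inside

inside=yes margin=880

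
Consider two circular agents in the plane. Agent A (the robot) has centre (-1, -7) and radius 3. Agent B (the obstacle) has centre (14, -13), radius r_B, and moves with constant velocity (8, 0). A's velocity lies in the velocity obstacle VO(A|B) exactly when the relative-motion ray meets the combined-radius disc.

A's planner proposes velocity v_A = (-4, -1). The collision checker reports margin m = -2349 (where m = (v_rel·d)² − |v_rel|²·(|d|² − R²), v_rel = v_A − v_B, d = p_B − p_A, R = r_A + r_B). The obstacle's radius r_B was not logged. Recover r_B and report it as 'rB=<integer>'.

m = -2349
d = (15, -6);  v_rel = (-12, -1),  |v_rel|² = 145
v_rel×d = (-12)·(-6) − (-1)·(15) = 87
since m = R²·145 − 87²:  R² = (7569 + -2349) / 145 = 36
R = √36 = 6  ⇒  r_B = 6 − 3 = 3

rB=3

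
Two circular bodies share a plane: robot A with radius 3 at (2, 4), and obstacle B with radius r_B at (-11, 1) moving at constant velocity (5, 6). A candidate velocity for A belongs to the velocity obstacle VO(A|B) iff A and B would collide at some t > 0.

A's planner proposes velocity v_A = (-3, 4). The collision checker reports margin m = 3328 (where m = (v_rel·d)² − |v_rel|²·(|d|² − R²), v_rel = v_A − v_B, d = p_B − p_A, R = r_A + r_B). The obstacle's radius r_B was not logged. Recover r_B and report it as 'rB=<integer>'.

m = 3328
d = (-13, -3);  v_rel = (-8, -2),  |v_rel|² = 68
v_rel×d = (-8)·(-3) − (-2)·(-13) = -2
since m = R²·68 − (-2)²:  R² = (4 + 3328) / 68 = 49
R = √49 = 7  ⇒  r_B = 7 − 3 = 4

rB=4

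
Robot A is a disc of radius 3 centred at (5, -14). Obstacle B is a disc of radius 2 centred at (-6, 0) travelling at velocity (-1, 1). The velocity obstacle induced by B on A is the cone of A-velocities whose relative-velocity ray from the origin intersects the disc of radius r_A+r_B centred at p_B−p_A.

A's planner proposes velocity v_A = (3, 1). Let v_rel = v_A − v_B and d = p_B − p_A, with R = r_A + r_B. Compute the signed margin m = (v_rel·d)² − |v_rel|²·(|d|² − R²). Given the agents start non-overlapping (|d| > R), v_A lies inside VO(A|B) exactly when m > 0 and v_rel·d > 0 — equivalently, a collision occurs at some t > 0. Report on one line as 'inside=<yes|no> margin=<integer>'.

d = (-11, 14),  |d|² = 317;  R = 3+2 = 5,  c = 317−5² = 292
v_rel = (4, 0),  |v_rel|² = 16;  v_rel·d = (4)·(-11) + (0)·(14) = -44
16·t² + 88·t + 292 = 0  ⇒  m = (-44)² − 16·292 = -2736
m = -2736 < 0,  v_rel·d = -44 < 0  ⇒  outside

inside=no margin=-2736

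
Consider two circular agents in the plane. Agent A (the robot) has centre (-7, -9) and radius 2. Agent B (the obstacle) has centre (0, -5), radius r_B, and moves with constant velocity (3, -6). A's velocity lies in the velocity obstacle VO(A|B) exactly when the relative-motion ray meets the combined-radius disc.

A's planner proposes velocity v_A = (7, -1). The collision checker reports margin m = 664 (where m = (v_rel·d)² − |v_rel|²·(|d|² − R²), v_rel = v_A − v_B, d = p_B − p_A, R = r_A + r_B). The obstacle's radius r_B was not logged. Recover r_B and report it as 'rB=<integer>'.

m = 664
d = (7, 4);  v_rel = (4, 5),  |v_rel|² = 41
v_rel×d = (4)·(4) − (5)·(7) = -19
since m = R²·41 − (-19)²:  R² = (361 + 664) / 41 = 25
R = √25 = 5  ⇒  r_B = 5 − 2 = 3

rB=3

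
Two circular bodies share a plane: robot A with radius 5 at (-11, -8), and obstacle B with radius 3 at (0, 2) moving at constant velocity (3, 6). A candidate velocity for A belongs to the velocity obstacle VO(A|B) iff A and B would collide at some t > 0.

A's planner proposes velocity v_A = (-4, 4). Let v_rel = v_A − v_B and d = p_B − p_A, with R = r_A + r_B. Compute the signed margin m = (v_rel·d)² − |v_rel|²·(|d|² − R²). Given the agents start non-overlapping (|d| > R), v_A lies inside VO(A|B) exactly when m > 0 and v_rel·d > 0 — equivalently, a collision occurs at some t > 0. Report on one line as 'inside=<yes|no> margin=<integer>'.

d = (11, 10),  |d|² = 221;  R = 5+3 = 8,  c = 221−8² = 157
v_rel = (-7, -2),  |v_rel|² = 53;  v_rel·d = (-7)·(11) + (-2)·(10) = -97
53·t² + 194·t + 157 = 0  ⇒  m = (-97)² − 53·157 = 1088
m = 1088 > 0,  v_rel·d = -97 < 0  ⇒  outside

inside=no margin=1088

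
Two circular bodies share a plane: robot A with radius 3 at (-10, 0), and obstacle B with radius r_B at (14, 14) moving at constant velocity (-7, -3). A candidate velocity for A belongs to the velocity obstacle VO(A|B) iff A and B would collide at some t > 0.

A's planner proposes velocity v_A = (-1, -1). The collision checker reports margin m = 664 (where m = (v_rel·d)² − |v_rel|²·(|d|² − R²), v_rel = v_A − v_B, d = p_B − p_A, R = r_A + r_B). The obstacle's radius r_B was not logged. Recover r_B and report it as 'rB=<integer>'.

m = 664
d = (24, 14);  v_rel = (6, 2),  |v_rel|² = 40
v_rel×d = (6)·(14) − (2)·(24) = 36
since m = R²·40 − 36²:  R² = (1296 + 664) / 40 = 49
R = √49 = 7  ⇒  r_B = 7 − 3 = 4

rB=4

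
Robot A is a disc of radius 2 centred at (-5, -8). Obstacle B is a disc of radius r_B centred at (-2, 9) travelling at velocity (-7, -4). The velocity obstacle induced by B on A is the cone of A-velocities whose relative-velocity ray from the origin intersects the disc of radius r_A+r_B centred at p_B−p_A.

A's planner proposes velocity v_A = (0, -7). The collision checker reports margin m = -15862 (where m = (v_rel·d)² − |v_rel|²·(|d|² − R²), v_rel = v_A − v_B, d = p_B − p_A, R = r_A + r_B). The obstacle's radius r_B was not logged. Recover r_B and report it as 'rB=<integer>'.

m = -15862
d = (3, 17);  v_rel = (7, -3),  |v_rel|² = 58
v_rel×d = (7)·(17) − (-3)·(3) = 128
since m = R²·58 − 128²:  R² = (16384 + -15862) / 58 = 9
R = √9 = 3  ⇒  r_B = 3 − 2 = 1

rB=1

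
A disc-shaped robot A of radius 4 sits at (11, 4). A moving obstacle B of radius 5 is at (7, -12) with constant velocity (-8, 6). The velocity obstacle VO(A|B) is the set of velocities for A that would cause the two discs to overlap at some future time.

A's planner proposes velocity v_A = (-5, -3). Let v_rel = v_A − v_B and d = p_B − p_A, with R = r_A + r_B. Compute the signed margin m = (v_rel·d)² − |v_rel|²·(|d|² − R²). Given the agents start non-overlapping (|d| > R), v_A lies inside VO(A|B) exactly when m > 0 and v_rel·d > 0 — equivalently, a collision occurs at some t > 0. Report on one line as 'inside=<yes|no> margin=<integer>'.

d = (-4, -16),  |d|² = 272;  R = 4+5 = 9,  c = 272−9² = 191
v_rel = (3, -9),  |v_rel|² = 90;  v_rel·d = (3)·(-4) + (-9)·(-16) = 132
90·t² − 264·t + 191 = 0  ⇒  m = 132² − 90·191 = 234
m = 234 > 0,  v_rel·d = 132 > 0  ⇒  inside

inside=yes margin=234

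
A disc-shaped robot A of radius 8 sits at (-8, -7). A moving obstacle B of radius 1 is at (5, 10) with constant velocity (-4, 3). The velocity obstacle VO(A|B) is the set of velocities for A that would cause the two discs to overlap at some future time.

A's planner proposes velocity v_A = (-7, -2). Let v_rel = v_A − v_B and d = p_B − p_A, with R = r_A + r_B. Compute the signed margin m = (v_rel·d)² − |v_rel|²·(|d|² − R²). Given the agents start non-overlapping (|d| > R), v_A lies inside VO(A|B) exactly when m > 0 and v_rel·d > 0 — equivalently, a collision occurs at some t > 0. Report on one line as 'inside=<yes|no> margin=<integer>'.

d = (13, 17),  |d|² = 458;  R = 8+1 = 9,  c = 458−9² = 377
v_rel = (-3, -5),  |v_rel|² = 34;  v_rel·d = (-3)·(13) + (-5)·(17) = -124
34·t² + 248·t + 377 = 0  ⇒  m = (-124)² − 34·377 = 2558
m = 2558 > 0,  v_rel·d = -124 < 0  ⇒  outside

inside=no margin=2558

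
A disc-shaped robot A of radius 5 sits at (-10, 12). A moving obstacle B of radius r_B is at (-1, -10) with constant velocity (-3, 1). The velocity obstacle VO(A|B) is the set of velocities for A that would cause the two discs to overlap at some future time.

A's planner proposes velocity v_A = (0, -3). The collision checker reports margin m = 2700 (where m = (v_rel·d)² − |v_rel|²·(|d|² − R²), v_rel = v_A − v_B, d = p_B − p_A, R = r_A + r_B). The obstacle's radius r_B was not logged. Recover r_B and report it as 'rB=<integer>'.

m = 2700
d = (9, -22);  v_rel = (3, -4),  |v_rel|² = 25
v_rel×d = (3)·(-22) − (-4)·(9) = -30
since m = R²·25 − (-30)²:  R² = (900 + 2700) / 25 = 144
R = √144 = 12  ⇒  r_B = 12 − 5 = 7

rB=7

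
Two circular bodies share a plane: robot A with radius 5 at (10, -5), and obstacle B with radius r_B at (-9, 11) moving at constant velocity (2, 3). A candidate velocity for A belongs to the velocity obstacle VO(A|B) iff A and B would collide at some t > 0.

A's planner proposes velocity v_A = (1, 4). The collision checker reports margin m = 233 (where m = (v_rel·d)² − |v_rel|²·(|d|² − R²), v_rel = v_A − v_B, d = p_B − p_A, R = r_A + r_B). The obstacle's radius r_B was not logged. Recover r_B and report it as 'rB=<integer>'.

m = 233
d = (-19, 16);  v_rel = (-1, 1),  |v_rel|² = 2
v_rel×d = (-1)·(16) − (1)·(-19) = 3
since m = R²·2 − 3²:  R² = (9 + 233) / 2 = 121
R = √121 = 11  ⇒  r_B = 11 − 5 = 6

rB=6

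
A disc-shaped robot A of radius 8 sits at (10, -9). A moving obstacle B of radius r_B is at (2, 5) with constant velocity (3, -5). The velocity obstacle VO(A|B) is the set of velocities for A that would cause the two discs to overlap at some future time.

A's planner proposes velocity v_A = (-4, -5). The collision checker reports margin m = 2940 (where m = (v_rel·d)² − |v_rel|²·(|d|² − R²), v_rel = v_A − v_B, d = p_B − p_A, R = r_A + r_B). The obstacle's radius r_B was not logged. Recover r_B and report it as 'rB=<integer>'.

m = 2940
d = (-8, 14);  v_rel = (-7, 0),  |v_rel|² = 49
v_rel×d = (-7)·(14) − (0)·(-8) = -98
since m = R²·49 − (-98)²:  R² = (9604 + 2940) / 49 = 256
R = √256 = 16  ⇒  r_B = 16 − 8 = 8

rB=8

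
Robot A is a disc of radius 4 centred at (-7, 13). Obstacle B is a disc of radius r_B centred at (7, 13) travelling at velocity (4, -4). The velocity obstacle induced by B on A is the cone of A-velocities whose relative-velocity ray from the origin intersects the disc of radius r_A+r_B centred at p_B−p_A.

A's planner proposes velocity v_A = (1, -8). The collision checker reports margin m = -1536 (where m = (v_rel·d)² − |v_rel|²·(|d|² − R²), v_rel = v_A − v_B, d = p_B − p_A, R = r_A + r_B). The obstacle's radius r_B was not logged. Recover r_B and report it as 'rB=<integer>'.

m = -1536
d = (14, 0);  v_rel = (-3, -4),  |v_rel|² = 25
v_rel×d = (-3)·(0) − (-4)·(14) = 56
since m = R²·25 − 56²:  R² = (3136 + -1536) / 25 = 64
R = √64 = 8  ⇒  r_B = 8 − 4 = 4

rB=4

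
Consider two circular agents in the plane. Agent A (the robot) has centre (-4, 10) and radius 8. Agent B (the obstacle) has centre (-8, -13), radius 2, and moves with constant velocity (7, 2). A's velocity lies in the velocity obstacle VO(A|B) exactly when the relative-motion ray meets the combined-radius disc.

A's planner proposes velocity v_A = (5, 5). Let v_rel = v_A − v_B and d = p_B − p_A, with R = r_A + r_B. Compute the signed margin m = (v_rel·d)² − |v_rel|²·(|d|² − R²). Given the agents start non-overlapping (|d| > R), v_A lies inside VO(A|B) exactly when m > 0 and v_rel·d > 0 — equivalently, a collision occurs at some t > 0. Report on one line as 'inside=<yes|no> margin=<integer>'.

d = (-4, -23),  |d|² = 545;  R = 8+2 = 10,  c = 545−10² = 445
v_rel = (-2, 3),  |v_rel|² = 13;  v_rel·d = (-2)·(-4) + (3)·(-23) = -61
13·t² + 122·t + 445 = 0  ⇒  m = (-61)² − 13·445 = -2064
m = -2064 < 0,  v_rel·d = -61 < 0  ⇒  outside

inside=no margin=-2064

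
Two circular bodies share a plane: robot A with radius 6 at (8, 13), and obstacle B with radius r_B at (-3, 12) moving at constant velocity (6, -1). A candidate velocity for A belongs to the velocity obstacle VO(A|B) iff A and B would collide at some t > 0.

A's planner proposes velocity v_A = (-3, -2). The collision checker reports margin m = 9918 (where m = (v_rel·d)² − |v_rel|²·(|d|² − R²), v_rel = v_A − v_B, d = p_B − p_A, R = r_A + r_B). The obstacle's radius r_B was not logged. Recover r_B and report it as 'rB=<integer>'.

m = 9918
d = (-11, -1);  v_rel = (-9, -1),  |v_rel|² = 82
v_rel×d = (-9)·(-1) − (-1)·(-11) = -2
since m = R²·82 − (-2)²:  R² = (4 + 9918) / 82 = 121
R = √121 = 11  ⇒  r_B = 11 − 6 = 5

rB=5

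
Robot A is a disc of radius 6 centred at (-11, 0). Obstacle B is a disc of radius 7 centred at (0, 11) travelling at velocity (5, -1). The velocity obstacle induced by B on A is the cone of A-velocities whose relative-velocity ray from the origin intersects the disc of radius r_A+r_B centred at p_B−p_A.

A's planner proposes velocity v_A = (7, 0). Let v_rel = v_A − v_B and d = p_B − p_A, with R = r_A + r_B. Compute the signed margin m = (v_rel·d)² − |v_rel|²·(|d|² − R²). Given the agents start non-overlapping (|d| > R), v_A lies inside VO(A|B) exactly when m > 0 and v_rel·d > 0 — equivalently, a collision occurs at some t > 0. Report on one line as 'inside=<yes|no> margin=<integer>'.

d = (11, 11),  |d|² = 242;  R = 6+7 = 13,  c = 242−13² = 73
v_rel = (2, 1),  |v_rel|² = 5;  v_rel·d = (2)·(11) + (1)·(11) = 33
5·t² − 66·t + 73 = 0  ⇒  m = 33² − 5·73 = 724
m = 724 > 0,  v_rel·d = 33 > 0  ⇒  inside

inside=yes margin=724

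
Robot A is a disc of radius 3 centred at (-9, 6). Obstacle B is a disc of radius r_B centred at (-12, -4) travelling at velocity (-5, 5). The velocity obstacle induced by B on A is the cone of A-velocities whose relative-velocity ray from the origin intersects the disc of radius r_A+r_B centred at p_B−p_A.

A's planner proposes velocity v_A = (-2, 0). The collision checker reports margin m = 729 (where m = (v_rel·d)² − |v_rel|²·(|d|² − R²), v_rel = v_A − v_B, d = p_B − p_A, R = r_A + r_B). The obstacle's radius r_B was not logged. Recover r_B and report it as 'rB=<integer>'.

m = 729
d = (-3, -10);  v_rel = (3, -5),  |v_rel|² = 34
v_rel×d = (3)·(-10) − (-5)·(-3) = -45
since m = R²·34 − (-45)²:  R² = (2025 + 729) / 34 = 81
R = √81 = 9  ⇒  r_B = 9 − 3 = 6

rB=6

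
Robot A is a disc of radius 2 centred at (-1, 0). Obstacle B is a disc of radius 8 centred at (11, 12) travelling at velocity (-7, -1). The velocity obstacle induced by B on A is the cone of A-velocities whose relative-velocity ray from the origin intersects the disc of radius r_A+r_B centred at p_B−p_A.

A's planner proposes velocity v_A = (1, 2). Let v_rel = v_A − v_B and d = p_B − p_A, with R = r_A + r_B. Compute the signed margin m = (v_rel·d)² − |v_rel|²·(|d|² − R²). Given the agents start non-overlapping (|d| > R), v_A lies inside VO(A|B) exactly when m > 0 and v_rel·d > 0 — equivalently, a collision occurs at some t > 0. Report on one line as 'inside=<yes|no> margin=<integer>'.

d = (12, 12),  |d|² = 288;  R = 2+8 = 10,  c = 288−10² = 188
v_rel = (8, 3),  |v_rel|² = 73;  v_rel·d = (8)·(12) + (3)·(12) = 132
73·t² − 264·t + 188 = 0  ⇒  m = 132² − 73·188 = 3700
m = 3700 > 0,  v_rel·d = 132 > 0  ⇒  inside

inside=yes margin=3700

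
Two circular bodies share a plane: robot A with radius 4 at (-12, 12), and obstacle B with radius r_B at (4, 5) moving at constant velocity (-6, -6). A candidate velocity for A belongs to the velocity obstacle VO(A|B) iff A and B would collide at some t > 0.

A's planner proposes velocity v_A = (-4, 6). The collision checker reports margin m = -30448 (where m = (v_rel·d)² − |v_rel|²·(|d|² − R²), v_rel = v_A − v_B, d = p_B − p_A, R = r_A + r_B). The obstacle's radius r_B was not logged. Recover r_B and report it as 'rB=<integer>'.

m = -30448
d = (16, -7);  v_rel = (2, 12),  |v_rel|² = 148
v_rel×d = (2)·(-7) − (12)·(16) = -206
since m = R²·148 − (-206)²:  R² = (42436 + -30448) / 148 = 81
R = √81 = 9  ⇒  r_B = 9 − 4 = 5

rB=5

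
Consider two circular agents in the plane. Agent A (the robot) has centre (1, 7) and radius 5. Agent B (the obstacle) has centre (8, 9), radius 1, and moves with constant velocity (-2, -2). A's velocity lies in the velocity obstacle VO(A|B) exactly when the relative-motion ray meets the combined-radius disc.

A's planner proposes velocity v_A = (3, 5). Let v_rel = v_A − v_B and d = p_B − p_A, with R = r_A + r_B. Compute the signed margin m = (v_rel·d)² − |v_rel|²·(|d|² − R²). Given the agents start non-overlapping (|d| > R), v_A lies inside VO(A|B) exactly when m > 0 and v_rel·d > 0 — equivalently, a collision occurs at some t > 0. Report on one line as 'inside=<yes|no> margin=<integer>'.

d = (7, 2),  |d|² = 53;  R = 5+1 = 6,  c = 53−6² = 17
v_rel = (5, 7),  |v_rel|² = 74;  v_rel·d = (5)·(7) + (7)·(2) = 49
74·t² − 98·t + 17 = 0  ⇒  m = 49² − 74·17 = 1143
m = 1143 > 0,  v_rel·d = 49 > 0  ⇒  inside

inside=yes margin=1143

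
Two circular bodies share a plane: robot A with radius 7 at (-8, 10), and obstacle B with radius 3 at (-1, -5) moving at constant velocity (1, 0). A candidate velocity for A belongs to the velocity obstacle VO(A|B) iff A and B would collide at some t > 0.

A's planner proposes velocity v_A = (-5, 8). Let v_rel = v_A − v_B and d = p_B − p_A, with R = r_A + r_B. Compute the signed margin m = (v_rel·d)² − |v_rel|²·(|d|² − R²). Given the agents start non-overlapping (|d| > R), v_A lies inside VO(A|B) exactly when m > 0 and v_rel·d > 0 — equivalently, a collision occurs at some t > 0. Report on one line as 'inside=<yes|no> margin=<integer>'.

d = (7, -15),  |d|² = 274;  R = 7+3 = 10,  c = 274−10² = 174
v_rel = (-6, 8),  |v_rel|² = 100;  v_rel·d = (-6)·(7) + (8)·(-15) = -162
100·t² + 324·t + 174 = 0  ⇒  m = (-162)² − 100·174 = 8844
m = 8844 > 0,  v_rel·d = -162 < 0  ⇒  outside

inside=no margin=8844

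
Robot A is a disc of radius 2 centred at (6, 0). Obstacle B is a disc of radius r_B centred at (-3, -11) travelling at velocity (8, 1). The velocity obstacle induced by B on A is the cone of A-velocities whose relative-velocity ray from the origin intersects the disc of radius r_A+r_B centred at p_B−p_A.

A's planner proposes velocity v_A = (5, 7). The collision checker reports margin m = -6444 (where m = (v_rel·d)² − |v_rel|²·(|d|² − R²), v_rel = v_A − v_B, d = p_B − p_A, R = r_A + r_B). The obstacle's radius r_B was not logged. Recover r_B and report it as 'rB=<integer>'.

m = -6444
d = (-9, -11);  v_rel = (-3, 6),  |v_rel|² = 45
v_rel×d = (-3)·(-11) − (6)·(-9) = 87
since m = R²·45 − 87²:  R² = (7569 + -6444) / 45 = 25
R = √25 = 5  ⇒  r_B = 5 − 2 = 3

rB=3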